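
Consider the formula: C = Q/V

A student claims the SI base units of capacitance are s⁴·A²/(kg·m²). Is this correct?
Units of each symbol in C = Q/V:
  Q (charge, in coulombs): s·A
  V (voltage, in volts): kg·m²/(s³·A)  → in the denominator, contributes s³·A/(kg·m²)

Multiplying the contributions: [s·A] · [s³·A/(kg·m²)]
Adding exponents of each base unit: kg: -1, m: -2, s: 4, A: 2
SI base units of capacitance: s⁴·A²/(kg·m²)

The claimed units s⁴·A²/(kg·m²) match the derived units, so the claim is correct.

Answer: Yes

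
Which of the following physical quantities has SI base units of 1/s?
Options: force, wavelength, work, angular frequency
Checking the SI base units of each option:
  force (F = ma): kg·m/s²  ✗
  wavelength (λ = v/f): m  ✗
  work (W = Fd): kg·m²/s²  ✗
  angular frequency (ω = 2πf): 1/s  ✓ matches

Only angular frequency has units 1/s.

Answer: angular frequency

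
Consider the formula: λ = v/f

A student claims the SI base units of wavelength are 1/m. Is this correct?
Units of each symbol in λ = v/f:
  v (wave speed): m/s
  f (frequency): 1/s  → in the denominator, contributes s

Multiplying the contributions: [m/s] · [s]
Adding exponents of each base unit: m: 1
SI base units of wavelength: m

The claimed units 1/m (exponents m: -1) do not match the derived units m (exponents m: 1), so the claim is incorrect.

Answer: No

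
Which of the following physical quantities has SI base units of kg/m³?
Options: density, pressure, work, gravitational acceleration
Checking the SI base units of each option:
  density (ρ = m/V): kg/m³  ✓ matches
  pressure (P = F/A): kg/(m·s²)  ✗
  work (W = Fd): kg·m²/s²  ✗
  gravitational acceleration (g = GM/r²): m/s²  ✗

Only density has units kg/m³.

Answer: density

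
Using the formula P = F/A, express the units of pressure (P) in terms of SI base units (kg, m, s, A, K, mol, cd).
Units of each symbol in P = F/A:
  F (force): kg·m/s²
  A (area): m²  → in the denominator, contributes 1/m²

Multiplying the contributions: [kg·m/s²] · [1/m²]
Adding exponents of each base unit: kg: 1, m: -1, s: -2
SI base units of pressure: kg/(m·s²)

Answer: kg/(m·s²)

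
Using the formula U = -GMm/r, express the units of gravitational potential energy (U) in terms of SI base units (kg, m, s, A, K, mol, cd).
Units of each symbol in U = -GMm/r:
  G (gravitational constant): m³/(kg·s²)
  M (mass): kg
  m (mass): kg
  r (distance): m  → in the denominator, contributes 1/m
  The minus sign does not affect the units.

Multiplying the contributions: [m³/(kg·s²)] · [kg] · [kg] · [1/m]
Adding exponents of each base unit: kg: 1, m: 2, s: -2
SI base units of gravitational potential energy: kg·m²/s²

Answer: kg·m²/s²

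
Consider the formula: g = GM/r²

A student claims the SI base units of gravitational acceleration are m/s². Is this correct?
Units of each symbol in g = GM/r²:
  G (gravitational constant): m³/(kg·s²)
  M (mass): kg
  r (distance): m  → to the power 2 in the denominator, contributes 1/m²

Multiplying the contributions: [m³/(kg·s²)] · [kg] · [1/m²]
Adding exponents of each base unit: m: 1, s: -2
SI base units of gravitational acceleration: m/s²

The claimed units m/s² match the derived units, so the claim is correct.

Answer: Yes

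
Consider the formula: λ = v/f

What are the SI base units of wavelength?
Units of each symbol in λ = v/f:
  v (wave speed): m/s
  f (frequency): 1/s  → in the denominator, contributes s

Multiplying the contributions: [m/s] · [s]
Adding exponents of each base unit: m: 1
SI base units of wavelength: m

Answer: m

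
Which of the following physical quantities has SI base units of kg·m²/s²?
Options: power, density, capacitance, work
Checking the SI base units of each option:
  power (P = W/t): kg·m²/s³  ✗
  density (ρ = m/V): kg/m³  ✗
  capacitance (C = Q/V): s⁴·A²/(kg·m²)  ✗
  work (W = Fd): kg·m²/s²  ✓ matches

Only work has units kg·m²/s².

Answer: work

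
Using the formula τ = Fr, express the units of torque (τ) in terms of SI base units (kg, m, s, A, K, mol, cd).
Units of each symbol in τ = Fr:
  F (force): kg·m/s²
  r (lever arm): m

Multiplying the contributions: [kg·m/s²] · [m]
Adding exponents of each base unit: kg: 1, m: 2, s: -2
SI base units of torque: kg·m²/s²

Answer: kg·m²/s²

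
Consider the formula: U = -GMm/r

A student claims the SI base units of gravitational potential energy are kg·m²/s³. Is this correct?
Units of each symbol in U = -GMm/r:
  G (gravitational constant): m³/(kg·s²)
  M (mass): kg
  m (mass): kg
  r (distance): m  → in the denominator, contributes 1/m
  The minus sign does not affect the units.

Multiplying the contributions: [m³/(kg·s²)] · [kg] · [kg] · [1/m]
Adding exponents of each base unit: kg: 1, m: 2, s: -2
SI base units of gravitational potential energy: kg·m²/s²

The claimed units kg·m²/s³ (exponents kg: 1, m: 2, s: -3) do not match the derived units kg·m²/s² (exponents kg: 1, m: 2, s: -2), so the claim is incorrect.

Answer: No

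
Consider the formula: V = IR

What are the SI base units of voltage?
Units of each symbol in V = IR:
  I (current): A
  R (resistance, in ohms): kg·m²/(s³·A²)

Multiplying the contributions: [A] · [kg·m²/(s³·A²)]
Adding exponents of each base unit: kg: 1, m: 2, s: -3, A: -1
SI base units of voltage: kg·m²/(s³·A)

Answer: kg·m²/(s³·A)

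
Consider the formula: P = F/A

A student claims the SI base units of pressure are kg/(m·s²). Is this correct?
Units of each symbol in P = F/A:
  F (force): kg·m/s²
  A (area): m²  → in the denominator, contributes 1/m²

Multiplying the contributions: [kg·m/s²] · [1/m²]
Adding exponents of each base unit: kg: 1, m: -1, s: -2
SI base units of pressure: kg/(m·s²)

The claimed units kg/(m·s²) match the derived units, so the claim is correct.

Answer: Yes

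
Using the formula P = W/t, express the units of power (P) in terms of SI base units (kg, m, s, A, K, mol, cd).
Units of each symbol in P = W/t:
  W (work): kg·m²/s²
  t (time): s  → in the denominator, contributes 1/s

Multiplying the contributions: [kg·m²/s²] · [1/s]
Adding exponents of each base unit: kg: 1, m: 2, s: -3
SI base units of power: kg·m²/s³

Answer: kg·m²/s³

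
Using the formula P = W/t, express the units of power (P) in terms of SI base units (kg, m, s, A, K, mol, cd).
Units of each symbol in P = W/t:
  W (work): kg·m²/s²
  t (time): s  → in the denominator, contributes 1/s

Multiplying the contributions: [kg·m²/s²] · [1/s]
Adding exponents of each base unit: kg: 1, m: 2, s: -3
SI base units of power: kg·m²/s³

Answer: kg·m²/s³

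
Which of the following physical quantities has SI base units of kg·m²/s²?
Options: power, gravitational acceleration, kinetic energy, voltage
Checking the SI base units of each option:
  power (P = W/t): kg·m²/s³  ✗
  gravitational acceleration (g = GM/r²): m/s²  ✗
  kinetic energy (E = ½mv²): kg·m²/s²  ✓ matches
  voltage (V = IR): kg·m²/(s³·A)  ✗

Only kinetic energy has units kg·m²/s².

Answer: kinetic energy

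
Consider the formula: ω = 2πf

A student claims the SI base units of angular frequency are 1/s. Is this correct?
Units of each symbol in ω = 2πf:
  f (frequency): 1/s
  The factor 2π is dimensionless.

Multiplying the contributions: [1/s]
Adding exponents of each base unit: s: -1
SI base units of angular frequency: 1/s

The claimed units 1/s match the derived units, so the claim is correct.

Answer: Yes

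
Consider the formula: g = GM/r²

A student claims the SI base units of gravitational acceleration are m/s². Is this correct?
Units of each symbol in g = GM/r²:
  G (gravitational constant): m³/(kg·s²)
  M (mass): kg
  r (distance): m  → to the power 2 in the denominator, contributes 1/m²

Multiplying the contributions: [m³/(kg·s²)] · [kg] · [1/m²]
Adding exponents of each base unit: m: 1, s: -2
SI base units of gravitational acceleration: m/s²

The claimed units m/s² match the derived units, so the claim is correct.

Answer: Yes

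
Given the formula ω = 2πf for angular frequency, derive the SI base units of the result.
Units of each symbol in ω = 2πf:
  f (frequency): 1/s
  The factor 2π is dimensionless.

Multiplying the contributions: [1/s]
Adding exponents of each base unit: s: -1
SI base units of angular frequency: 1/s

Answer: 1/s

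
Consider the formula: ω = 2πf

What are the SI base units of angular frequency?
Units of each symbol in ω = 2πf:
  f (frequency): 1/s
  The factor 2π is dimensionless.

Multiplying the contributions: [1/s]
Adding exponents of each base unit: s: -1
SI base units of angular frequency: 1/s

Answer: 1/s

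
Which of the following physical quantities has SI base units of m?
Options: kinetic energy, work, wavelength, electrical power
Checking the SI base units of each option:
  kinetic energy (E = ½mv²): kg·m²/s²  ✗
  work (W = Fd): kg·m²/s²  ✗
  wavelength (λ = v/f): m  ✓ matches
  electrical power (P = IV): kg·m²/s³  ✗

Only wavelength has units m.

Answer: wavelength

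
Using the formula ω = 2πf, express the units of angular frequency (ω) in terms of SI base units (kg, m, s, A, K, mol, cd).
Units of each symbol in ω = 2πf:
  f (frequency): 1/s
  The factor 2π is dimensionless.

Multiplying the contributions: [1/s]
Adding exponents of each base unit: s: -1
SI base units of angular frequency: 1/s

Answer: 1/s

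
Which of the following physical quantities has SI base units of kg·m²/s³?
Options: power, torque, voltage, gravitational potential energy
Checking the SI base units of each option:
  power (P = W/t): kg·m²/s³  ✓ matches
  torque (τ = Fr): kg·m²/s²  ✗
  voltage (V = IR): kg·m²/(s³·A)  ✗
  gravitational potential energy (U = -GMm/r): kg·m²/s²  ✗

Only power has units kg·m²/s³.

Answer: power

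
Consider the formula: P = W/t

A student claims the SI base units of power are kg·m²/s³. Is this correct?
Units of each symbol in P = W/t:
  W (work): kg·m²/s²
  t (time): s  → in the denominator, contributes 1/s

Multiplying the contributions: [kg·m²/s²] · [1/s]
Adding exponents of each base unit: kg: 1, m: 2, s: -3
SI base units of power: kg·m²/s³

The claimed units kg·m²/s³ match the derived units, so the claim is correct.

Answer: Yes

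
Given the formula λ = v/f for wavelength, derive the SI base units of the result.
Units of each symbol in λ = v/f:
  v (wave speed): m/s
  f (frequency): 1/s  → in the denominator, contributes s

Multiplying the contributions: [m/s] · [s]
Adding exponents of each base unit: m: 1
SI base units of wavelength: m

Answer: m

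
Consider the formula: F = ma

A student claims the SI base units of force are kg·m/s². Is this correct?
Units of each symbol in F = ma:
  m (mass): kg
  a (acceleration): m/s²

Multiplying the contributions: [kg] · [m/s²]
Adding exponents of each base unit: kg: 1, m: 1, s: -2
SI base units of force: kg·m/s²

The claimed units kg·m/s² match the derived units, so the claim is correct.

Answer: Yes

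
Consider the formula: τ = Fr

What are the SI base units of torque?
Units of each symbol in τ = Fr:
  F (force): kg·m/s²
  r (lever arm): m

Multiplying the contributions: [kg·m/s²] · [m]
Adding exponents of each base unit: kg: 1, m: 2, s: -2
SI base units of torque: kg·m²/s²

Answer: kg·m²/s²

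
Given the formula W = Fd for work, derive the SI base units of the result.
Units of each symbol in W = Fd:
  F (force): kg·m/s²
  d (displacement): m

Multiplying the contributions: [kg·m/s²] · [m]
Adding exponents of each base unit: kg: 1, m: 2, s: -2
SI base units of work: kg·m²/s²

Answer: kg·m²/s²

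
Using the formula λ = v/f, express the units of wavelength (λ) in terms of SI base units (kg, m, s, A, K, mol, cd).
Units of each symbol in λ = v/f:
  v (wave speed): m/s
  f (frequency): 1/s  → in the denominator, contributes s

Multiplying the contributions: [m/s] · [s]
Adding exponents of each base unit: m: 1
SI base units of wavelength: m

Answer: m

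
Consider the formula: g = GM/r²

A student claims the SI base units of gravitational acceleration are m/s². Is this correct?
Units of each symbol in g = GM/r²:
  G (gravitational constant): m³/(kg·s²)
  M (mass): kg
  r (distance): m  → to the power 2 in the denominator, contributes 1/m²

Multiplying the contributions: [m³/(kg·s²)] · [kg] · [1/m²]
Adding exponents of each base unit: m: 1, s: -2
SI base units of gravitational acceleration: m/s²

The claimed units m/s² match the derived units, so the claim is correct.

Answer: Yes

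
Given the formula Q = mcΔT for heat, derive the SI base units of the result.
Units of each symbol in Q = mcΔT:
  m (mass): kg
  c (specific heat capacity, in J/(kg·K)): m²/(s²·K)
  ΔT (temperature change): K

Multiplying the contributions: [kg] · [m²/(s²·K)] · [K]
Adding exponents of each base unit: kg: 1, m: 2, s: -2
SI base units of heat: kg·m²/s²

Answer: kg·m²/s²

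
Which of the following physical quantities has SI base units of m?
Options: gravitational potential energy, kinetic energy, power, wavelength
Checking the SI base units of each option:
  gravitational potential energy (U = -GMm/r): kg·m²/s²  ✗
  kinetic energy (E = ½mv²): kg·m²/s²  ✗
  power (P = W/t): kg·m²/s³  ✗
  wavelength (λ = v/f): m  ✓ matches

Only wavelength has units m.

Answer: wavelength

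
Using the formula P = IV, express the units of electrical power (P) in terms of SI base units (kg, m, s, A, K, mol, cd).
Units of each symbol in P = IV:
  I (current): A
  V (voltage, in volts): kg·m²/(s³·A)

Multiplying the contributions: [A] · [kg·m²/(s³·A)]
Adding exponents of each base unit: kg: 1, m: 2, s: -3
SI base units of electrical power: kg·m²/s³

Answer: kg·m²/s³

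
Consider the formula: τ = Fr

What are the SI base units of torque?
Units of each symbol in τ = Fr:
  F (force): kg·m/s²
  r (lever arm): m

Multiplying the contributions: [kg·m/s²] · [m]
Adding exponents of each base unit: kg: 1, m: 2, s: -2
SI base units of torque: kg·m²/s²

Answer: kg·m²/s²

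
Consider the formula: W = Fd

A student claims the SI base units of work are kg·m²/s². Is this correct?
Units of each symbol in W = Fd:
  F (force): kg·m/s²
  d (displacement): m

Multiplying the contributions: [kg·m/s²] · [m]
Adding exponents of each base unit: kg: 1, m: 2, s: -2
SI base units of work: kg·m²/s²

The claimed units kg·m²/s² match the derived units, so the claim is correct.

Answer: Yes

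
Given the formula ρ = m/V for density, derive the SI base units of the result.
Units of each symbol in ρ = m/V:
  m (mass): kg
  V (volume): m³  → in the denominator, contributes 1/m³

Multiplying the contributions: [kg] · [1/m³]
Adding exponents of each base unit: kg: 1, m: -3
SI base units of density: kg/m³

Answer: kg/m³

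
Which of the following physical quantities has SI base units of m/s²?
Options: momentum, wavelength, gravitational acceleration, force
Checking the SI base units of each option:
  momentum (p = mv): kg·m/s  ✗
  wavelength (λ = v/f): m  ✗
  gravitational acceleration (g = GM/r²): m/s²  ✓ matches
  force (F = ma): kg·m/s²  ✗

Only gravitational acceleration has units m/s².

Answer: gravitational acceleration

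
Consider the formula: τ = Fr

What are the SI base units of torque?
Units of each symbol in τ = Fr:
  F (force): kg·m/s²
  r (lever arm): m

Multiplying the contributions: [kg·m/s²] · [m]
Adding exponents of each base unit: kg: 1, m: 2, s: -2
SI base units of torque: kg·m²/s²

Answer: kg·m²/s²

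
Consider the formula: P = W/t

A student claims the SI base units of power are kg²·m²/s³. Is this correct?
Units of each symbol in P = W/t:
  W (work): kg·m²/s²
  t (time): s  → in the denominator, contributes 1/s

Multiplying the contributions: [kg·m²/s²] · [1/s]
Adding exponents of each base unit: kg: 1, m: 2, s: -3
SI base units of power: kg·m²/s³

The claimed units kg²·m²/s³ (exponents kg: 2, m: 2, s: -3) do not match the derived units kg·m²/s³ (exponents kg: 1, m: 2, s: -3), so the claim is incorrect.

Answer: No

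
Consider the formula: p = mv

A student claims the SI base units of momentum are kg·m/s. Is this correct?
Units of each symbol in p = mv:
  m (mass): kg
  v (velocity): m/s

Multiplying the contributions: [kg] · [m/s]
Adding exponents of each base unit: kg: 1, m: 1, s: -1
SI base units of momentum: kg·m/s

The claimed units kg·m/s match the derived units, so the claim is correct.

Answer: Yes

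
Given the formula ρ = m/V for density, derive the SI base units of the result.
Units of each symbol in ρ = m/V:
  m (mass): kg
  V (volume): m³  → in the denominator, contributes 1/m³

Multiplying the contributions: [kg] · [1/m³]
Adding exponents of each base unit: kg: 1, m: -3
SI base units of density: kg/m³

Answer: kg/m³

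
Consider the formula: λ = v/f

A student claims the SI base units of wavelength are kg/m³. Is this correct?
Units of each symbol in λ = v/f:
  v (wave speed): m/s
  f (frequency): 1/s  → in the denominator, contributes s

Multiplying the contributions: [m/s] · [s]
Adding exponents of each base unit: m: 1
SI base units of wavelength: m

The claimed units kg/m³ (exponents kg: 1, m: -3) do not match the derived units m (exponents m: 1), so the claim is incorrect.

Answer: No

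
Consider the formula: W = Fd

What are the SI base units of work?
Units of each symbol in W = Fd:
  F (force): kg·m/s²
  d (displacement): m

Multiplying the contributions: [kg·m/s²] · [m]
Adding exponents of each base unit: kg: 1, m: 2, s: -2
SI base units of work: kg·m²/s²

Answer: kg·m²/s²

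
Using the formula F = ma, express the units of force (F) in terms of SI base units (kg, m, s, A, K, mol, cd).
Units of each symbol in F = ma:
  m (mass): kg
  a (acceleration): m/s²

Multiplying the contributions: [kg] · [m/s²]
Adding exponents of each base unit: kg: 1, m: 1, s: -2
SI base units of force: kg·m/s²

Answer: kg·m/s²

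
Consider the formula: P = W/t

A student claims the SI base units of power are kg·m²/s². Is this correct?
Units of each symbol in P = W/t:
  W (work): kg·m²/s²
  t (time): s  → in the denominator, contributes 1/s

Multiplying the contributions: [kg·m²/s²] · [1/s]
Adding exponents of each base unit: kg: 1, m: 2, s: -3
SI base units of power: kg·m²/s³

The claimed units kg·m²/s² (exponents kg: 1, m: 2, s: -2) do not match the derived units kg·m²/s³ (exponents kg: 1, m: 2, s: -3), so the claim is incorrect.

Answer: No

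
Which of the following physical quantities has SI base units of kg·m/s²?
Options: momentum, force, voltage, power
Checking the SI base units of each option:
  momentum (p = mv): kg·m/s  ✗
  force (F = ma): kg·m/s²  ✓ matches
  voltage (V = IR): kg·m²/(s³·A)  ✗
  power (P = W/t): kg·m²/s³  ✗

Only force has units kg·m/s².

Answer: force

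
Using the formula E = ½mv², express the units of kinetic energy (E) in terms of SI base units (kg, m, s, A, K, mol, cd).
Units of each symbol in E = ½mv²:
  m (mass): kg
  v (speed): m/s  → to the power 2, contributes m²/s²
  The factor ½ is dimensionless.

Multiplying the contributions: [kg] · [m²/s²]
Adding exponents of each base unit: kg: 1, m: 2, s: -2
SI base units of kinetic energy: kg·m²/s²

Answer: kg·m²/s²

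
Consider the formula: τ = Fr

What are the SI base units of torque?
Units of each symbol in τ = Fr:
  F (force): kg·m/s²
  r (lever arm): m

Multiplying the contributions: [kg·m/s²] · [m]
Adding exponents of each base unit: kg: 1, m: 2, s: -2
SI base units of torque: kg·m²/s²

Answer: kg·m²/s²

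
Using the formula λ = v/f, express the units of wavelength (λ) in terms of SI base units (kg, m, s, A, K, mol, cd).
Units of each symbol in λ = v/f:
  v (wave speed): m/s
  f (frequency): 1/s  → in the denominator, contributes s

Multiplying the contributions: [m/s] · [s]
Adding exponents of each base unit: m: 1
SI base units of wavelength: m

Answer: m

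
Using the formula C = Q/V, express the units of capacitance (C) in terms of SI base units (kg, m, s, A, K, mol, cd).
Units of each symbol in C = Q/V:
  Q (charge, in coulombs): s·A
  V (voltage, in volts): kg·m²/(s³·A)  → in the denominator, contributes s³·A/(kg·m²)

Multiplying the contributions: [s·A] · [s³·A/(kg·m²)]
Adding exponents of each base unit: kg: -1, m: -2, s: 4, A: 2
SI base units of capacitance: s⁴·A²/(kg·m²)

Answer: s⁴·A²/(kg·m²)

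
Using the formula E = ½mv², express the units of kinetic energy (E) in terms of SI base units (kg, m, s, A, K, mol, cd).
Units of each symbol in E = ½mv²:
  m (mass): kg
  v (speed): m/s  → to the power 2, contributes m²/s²
  The factor ½ is dimensionless.

Multiplying the contributions: [kg] · [m²/s²]
Adding exponents of each base unit: kg: 1, m: 2, s: -2
SI base units of kinetic energy: kg·m²/s²

Answer: kg·m²/s²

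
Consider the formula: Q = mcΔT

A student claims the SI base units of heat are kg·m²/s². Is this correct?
Units of each symbol in Q = mcΔT:
  m (mass): kg
  c (specific heat capacity, in J/(kg·K)): m²/(s²·K)
  ΔT (temperature change): K

Multiplying the contributions: [kg] · [m²/(s²·K)] · [K]
Adding exponents of each base unit: kg: 1, m: 2, s: -2
SI base units of heat: kg·m²/s²

The claimed units kg·m²/s² match the derived units, so the claim is correct.

Answer: Yes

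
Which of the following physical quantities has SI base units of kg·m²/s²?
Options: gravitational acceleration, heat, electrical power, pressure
Checking the SI base units of each option:
  gravitational acceleration (g = GM/r²): m/s²  ✗
  heat (Q = mcΔT): kg·m²/s²  ✓ matches
  electrical power (P = IV): kg·m²/s³  ✗
  pressure (P = F/A): kg/(m·s²)  ✗

Only heat has units kg·m²/s².

Answer: heat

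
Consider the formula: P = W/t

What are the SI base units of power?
Units of each symbol in P = W/t:
  W (work): kg·m²/s²
  t (time): s  → in the denominator, contributes 1/s

Multiplying the contributions: [kg·m²/s²] · [1/s]
Adding exponents of each base unit: kg: 1, m: 2, s: -3
SI base units of power: kg·m²/s³

Answer: kg·m²/s³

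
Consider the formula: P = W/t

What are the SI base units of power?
Units of each symbol in P = W/t:
  W (work): kg·m²/s²
  t (time): s  → in the denominator, contributes 1/s

Multiplying the contributions: [kg·m²/s²] · [1/s]
Adding exponents of each base unit: kg: 1, m: 2, s: -3
SI base units of power: kg·m²/s³

Answer: kg·m²/s³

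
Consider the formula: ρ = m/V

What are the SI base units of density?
Units of each symbol in ρ = m/V:
  m (mass): kg
  V (volume): m³  → in the denominator, contributes 1/m³

Multiplying the contributions: [kg] · [1/m³]
Adding exponents of each base unit: kg: 1, m: -3
SI base units of density: kg/m³

Answer: kg/m³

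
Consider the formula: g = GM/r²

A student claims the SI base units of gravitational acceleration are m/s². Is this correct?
Units of each symbol in g = GM/r²:
  G (gravitational constant): m³/(kg·s²)
  M (mass): kg
  r (distance): m  → to the power 2 in the denominator, contributes 1/m²

Multiplying the contributions: [m³/(kg·s²)] · [kg] · [1/m²]
Adding exponents of each base unit: m: 1, s: -2
SI base units of gravitational acceleration: m/s²

The claimed units m/s² match the derived units, so the claim is correct.

Answer: Yes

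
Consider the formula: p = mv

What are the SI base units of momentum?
Units of each symbol in p = mv:
  m (mass): kg
  v (velocity): m/s

Multiplying the contributions: [kg] · [m/s]
Adding exponents of each base unit: kg: 1, m: 1, s: -1
SI base units of momentum: kg·m/s

Answer: kg·m/s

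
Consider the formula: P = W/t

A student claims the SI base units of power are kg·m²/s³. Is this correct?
Units of each symbol in P = W/t:
  W (work): kg·m²/s²
  t (time): s  → in the denominator, contributes 1/s

Multiplying the contributions: [kg·m²/s²] · [1/s]
Adding exponents of each base unit: kg: 1, m: 2, s: -3
SI base units of power: kg·m²/s³

The claimed units kg·m²/s³ match the derived units, so the claim is correct.

Answer: Yes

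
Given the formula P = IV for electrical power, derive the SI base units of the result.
Units of each symbol in P = IV:
  I (current): A
  V (voltage, in volts): kg·m²/(s³·A)

Multiplying the contributions: [A] · [kg·m²/(s³·A)]
Adding exponents of each base unit: kg: 1, m: 2, s: -3
SI base units of electrical power: kg·m²/s³

Answer: kg·m²/s³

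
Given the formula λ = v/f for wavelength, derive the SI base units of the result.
Units of each symbol in λ = v/f:
  v (wave speed): m/s
  f (frequency): 1/s  → in the denominator, contributes s

Multiplying the contributions: [m/s] · [s]
Adding exponents of each base unit: m: 1
SI base units of wavelength: m

Answer: m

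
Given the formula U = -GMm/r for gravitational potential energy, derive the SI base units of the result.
Units of each symbol in U = -GMm/r:
  G (gravitational constant): m³/(kg·s²)
  M (mass): kg
  m (mass): kg
  r (distance): m  → in the denominator, contributes 1/m
  The minus sign does not affect the units.

Multiplying the contributions: [m³/(kg·s²)] · [kg] · [kg] · [1/m]
Adding exponents of each base unit: kg: 1, m: 2, s: -2
SI base units of gravitational potential energy: kg·m²/s²

Answer: kg·m²/s²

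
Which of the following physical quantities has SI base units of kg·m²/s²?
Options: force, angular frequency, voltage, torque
Checking the SI base units of each option:
  force (F = ma): kg·m/s²  ✗
  angular frequency (ω = 2πf): 1/s  ✗
  voltage (V = IR): kg·m²/(s³·A)  ✗
  torque (τ = Fr): kg·m²/s²  ✓ matches

Only torque has units kg·m²/s².

Answer: torque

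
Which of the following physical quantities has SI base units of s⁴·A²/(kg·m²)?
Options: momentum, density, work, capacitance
Checking the SI base units of each option:
  momentum (p = mv): kg·m/s  ✗
  density (ρ = m/V): kg/m³  ✗
  work (W = Fd): kg·m²/s²  ✗
  capacitance (C = Q/V): s⁴·A²/(kg·m²)  ✓ matches

Only capacitance has units s⁴·A²/(kg·m²).

Answer: capacitance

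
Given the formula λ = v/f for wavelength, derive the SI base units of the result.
Units of each symbol in λ = v/f:
  v (wave speed): m/s
  f (frequency): 1/s  → in the denominator, contributes s

Multiplying the contributions: [m/s] · [s]
Adding exponents of each base unit: m: 1
SI base units of wavelength: m

Answer: m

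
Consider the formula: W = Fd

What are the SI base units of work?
Units of each symbol in W = Fd:
  F (force): kg·m/s²
  d (displacement): m

Multiplying the contributions: [kg·m/s²] · [m]
Adding exponents of each base unit: kg: 1, m: 2, s: -2
SI base units of work: kg·m²/s²

Answer: kg·m²/s²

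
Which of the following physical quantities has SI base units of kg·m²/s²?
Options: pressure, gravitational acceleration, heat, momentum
Checking the SI base units of each option:
  pressure (P = F/A): kg/(m·s²)  ✗
  gravitational acceleration (g = GM/r²): m/s²  ✗
  heat (Q = mcΔT): kg·m²/s²  ✓ matches
  momentum (p = mv): kg·m/s  ✗

Only heat has units kg·m²/s².

Answer: heat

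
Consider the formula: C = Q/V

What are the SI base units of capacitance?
Units of each symbol in C = Q/V:
  Q (charge, in coulombs): s·A
  V (voltage, in volts): kg·m²/(s³·A)  → in the denominator, contributes s³·A/(kg·m²)

Multiplying the contributions: [s·A] · [s³·A/(kg·m²)]
Adding exponents of each base unit: kg: -1, m: -2, s: 4, A: 2
SI base units of capacitance: s⁴·A²/(kg·m²)

Answer: s⁴·A²/(kg·m²)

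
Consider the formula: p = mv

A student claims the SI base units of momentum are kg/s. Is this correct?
Units of each symbol in p = mv:
  m (mass): kg
  v (velocity): m/s

Multiplying the contributions: [kg] · [m/s]
Adding exponents of each base unit: kg: 1, m: 1, s: -1
SI base units of momentum: kg·m/s

The claimed units kg/s (exponents kg: 1, s: -1) do not match the derived units kg·m/s (exponents kg: 1, m: 1, s: -1), so the claim is incorrect.

Answer: No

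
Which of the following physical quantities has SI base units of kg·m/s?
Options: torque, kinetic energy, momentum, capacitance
Checking the SI base units of each option:
  torque (τ = Fr): kg·m²/s²  ✗
  kinetic energy (E = ½mv²): kg·m²/s²  ✗
  momentum (p = mv): kg·m/s  ✓ matches
  capacitance (C = Q/V): s⁴·A²/(kg·m²)  ✗

Only momentum has units kg·m/s.

Answer: momentum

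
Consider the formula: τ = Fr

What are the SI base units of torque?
Units of each symbol in τ = Fr:
  F (force): kg·m/s²
  r (lever arm): m

Multiplying the contributions: [kg·m/s²] · [m]
Adding exponents of each base unit: kg: 1, m: 2, s: -2
SI base units of torque: kg·m²/s²

Answer: kg·m²/s²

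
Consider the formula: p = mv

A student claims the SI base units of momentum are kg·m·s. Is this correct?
Units of each symbol in p = mv:
  m (mass): kg
  v (velocity): m/s

Multiplying the contributions: [kg] · [m/s]
Adding exponents of each base unit: kg: 1, m: 1, s: -1
SI base units of momentum: kg·m/s

The claimed units kg·m·s (exponents kg: 1, m: 1, s: 1) do not match the derived units kg·m/s (exponents kg: 1, m: 1, s: -1), so the claim is incorrect.

Answer: No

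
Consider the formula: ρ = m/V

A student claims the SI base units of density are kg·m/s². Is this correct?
Units of each symbol in ρ = m/V:
  m (mass): kg
  V (volume): m³  → in the denominator, contributes 1/m³

Multiplying the contributions: [kg] · [1/m³]
Adding exponents of each base unit: kg: 1, m: -3
SI base units of density: kg/m³

The claimed units kg·m/s² (exponents kg: 1, m: 1, s: -2) do not match the derived units kg/m³ (exponents kg: 1, m: -3), so the claim is incorrect.

Answer: No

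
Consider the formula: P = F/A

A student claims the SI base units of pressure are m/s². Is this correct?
Units of each symbol in P = F/A:
  F (force): kg·m/s²
  A (area): m²  → in the denominator, contributes 1/m²

Multiplying the contributions: [kg·m/s²] · [1/m²]
Adding exponents of each base unit: kg: 1, m: -1, s: -2
SI base units of pressure: kg/(m·s²)

The claimed units m/s² (exponents m: 1, s: -2) do not match the derived units kg/(m·s²) (exponents kg: 1, m: -1, s: -2), so the claim is incorrect.

Answer: No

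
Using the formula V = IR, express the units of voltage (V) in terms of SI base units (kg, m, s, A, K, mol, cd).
Units of each symbol in V = IR:
  I (current): A
  R (resistance, in ohms): kg·m²/(s³·A²)

Multiplying the contributions: [A] · [kg·m²/(s³·A²)]
Adding exponents of each base unit: kg: 1, m: 2, s: -3, A: -1
SI base units of voltage: kg·m²/(s³·A)

Answer: kg·m²/(s³·A)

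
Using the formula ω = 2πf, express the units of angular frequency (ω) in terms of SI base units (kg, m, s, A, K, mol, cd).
Units of each symbol in ω = 2πf:
  f (frequency): 1/s
  The factor 2π is dimensionless.

Multiplying the contributions: [1/s]
Adding exponents of each base unit: s: -1
SI base units of angular frequency: 1/s

Answer: 1/s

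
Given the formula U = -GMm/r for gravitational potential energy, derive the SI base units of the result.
Units of each symbol in U = -GMm/r:
  G (gravitational constant): m³/(kg·s²)
  M (mass): kg
  m (mass): kg
  r (distance): m  → in the denominator, contributes 1/m
  The minus sign does not affect the units.

Multiplying the contributions: [m³/(kg·s²)] · [kg] · [kg] · [1/m]
Adding exponents of each base unit: kg: 1, m: 2, s: -2
SI base units of gravitational potential energy: kg·m²/s²

Answer: kg·m²/s²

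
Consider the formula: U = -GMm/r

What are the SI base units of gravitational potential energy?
Units of each symbol in U = -GMm/r:
  G (gravitational constant): m³/(kg·s²)
  M (mass): kg
  m (mass): kg
  r (distance): m  → in the denominator, contributes 1/m
  The minus sign does not affect the units.

Multiplying the contributions: [m³/(kg·s²)] · [kg] · [kg] · [1/m]
Adding exponents of each base unit: kg: 1, m: 2, s: -2
SI base units of gravitational potential energy: kg·m²/s²

Answer: kg·m²/s²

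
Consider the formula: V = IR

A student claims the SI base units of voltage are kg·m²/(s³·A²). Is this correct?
Units of each symbol in V = IR:
  I (current): A
  R (resistance, in ohms): kg·m²/(s³·A²)

Multiplying the contributions: [A] · [kg·m²/(s³·A²)]
Adding exponents of each base unit: kg: 1, m: 2, s: -3, A: -1
SI base units of voltage: kg·m²/(s³·A)

The claimed units kg·m²/(s³·A²) (exponents kg: 1, m: 2, s: -3, A: -2) do not match the derived units kg·m²/(s³·A) (exponents kg: 1, m: 2, s: -3, A: -1), so the claim is incorrect.

Answer: No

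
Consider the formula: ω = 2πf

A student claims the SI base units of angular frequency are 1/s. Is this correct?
Units of each symbol in ω = 2πf:
  f (frequency): 1/s
  The factor 2π is dimensionless.

Multiplying the contributions: [1/s]
Adding exponents of each base unit: s: -1
SI base units of angular frequency: 1/s

The claimed units 1/s match the derived units, so the claim is correct.

Answer: Yes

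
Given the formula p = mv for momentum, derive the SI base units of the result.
Units of each symbol in p = mv:
  m (mass): kg
  v (velocity): m/s

Multiplying the contributions: [kg] · [m/s]
Adding exponents of each base unit: kg: 1, m: 1, s: -1
SI base units of momentum: kg·m/s

Answer: kg·m/s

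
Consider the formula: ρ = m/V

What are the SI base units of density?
Units of each symbol in ρ = m/V:
  m (mass): kg
  V (volume): m³  → in the denominator, contributes 1/m³

Multiplying the contributions: [kg] · [1/m³]
Adding exponents of each base unit: kg: 1, m: -3
SI base units of density: kg/m³

Answer: kg/m³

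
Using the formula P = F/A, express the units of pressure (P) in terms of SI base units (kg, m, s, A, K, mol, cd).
Units of each symbol in P = F/A:
  F (force): kg·m/s²
  A (area): m²  → in the denominator, contributes 1/m²

Multiplying the contributions: [kg·m/s²] · [1/m²]
Adding exponents of each base unit: kg: 1, m: -1, s: -2
SI base units of pressure: kg/(m·s²)

Answer: kg/(m·s²)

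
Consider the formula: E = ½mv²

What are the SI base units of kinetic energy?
Units of each symbol in E = ½mv²:
  m (mass): kg
  v (speed): m/s  → to the power 2, contributes m²/s²
  The factor ½ is dimensionless.

Multiplying the contributions: [kg] · [m²/s²]
Adding exponents of each base unit: kg: 1, m: 2, s: -2
SI base units of kinetic energy: kg·m²/s²

Answer: kg·m²/s²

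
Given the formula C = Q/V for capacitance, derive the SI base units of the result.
Units of each symbol in C = Q/V:
  Q (charge, in coulombs): s·A
  V (voltage, in volts): kg·m²/(s³·A)  → in the denominator, contributes s³·A/(kg·m²)

Multiplying the contributions: [s·A] · [s³·A/(kg·m²)]
Adding exponents of each base unit: kg: -1, m: -2, s: 4, A: 2
SI base units of capacitance: s⁴·A²/(kg·m²)

Answer: s⁴·A²/(kg·m²)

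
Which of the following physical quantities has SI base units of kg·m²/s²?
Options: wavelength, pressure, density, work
Checking the SI base units of each option:
  wavelength (λ = v/f): m  ✗
  pressure (P = F/A): kg/(m·s²)  ✗
  density (ρ = m/V): kg/m³  ✗
  work (W = Fd): kg·m²/s²  ✓ matches

Only work has units kg·m²/s².

Answer: work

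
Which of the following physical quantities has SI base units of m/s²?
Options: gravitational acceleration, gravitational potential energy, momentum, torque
Checking the SI base units of each option:
  gravitational acceleration (g = GM/r²): m/s²  ✓ matches
  gravitational potential energy (U = -GMm/r): kg·m²/s²  ✗
  momentum (p = mv): kg·m/s  ✗
  torque (τ = Fr): kg·m²/s²  ✗

Only gravitational acceleration has units m/s².

Answer: gravitational acceleration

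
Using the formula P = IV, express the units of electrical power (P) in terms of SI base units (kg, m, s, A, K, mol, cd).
Units of each symbol in P = IV:
  I (current): A
  V (voltage, in volts): kg·m²/(s³·A)

Multiplying the contributions: [A] · [kg·m²/(s³·A)]
Adding exponents of each base unit: kg: 1, m: 2, s: -3
SI base units of electrical power: kg·m²/s³

Answer: kg·m²/s³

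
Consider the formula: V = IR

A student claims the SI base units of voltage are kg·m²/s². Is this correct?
Units of each symbol in V = IR:
  I (current): A
  R (resistance, in ohms): kg·m²/(s³·A²)

Multiplying the contributions: [A] · [kg·m²/(s³·A²)]
Adding exponents of each base unit: kg: 1, m: 2, s: -3, A: -1
SI base units of voltage: kg·m²/(s³·A)

The claimed units kg·m²/s² (exponents kg: 1, m: 2, s: -2) do not match the derived units kg·m²/(s³·A) (exponents kg: 1, m: 2, s: -3, A: -1), so the claim is incorrect.

Answer: No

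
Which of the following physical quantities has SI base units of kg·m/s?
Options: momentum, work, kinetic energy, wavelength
Checking the SI base units of each option:
  momentum (p = mv): kg·m/s  ✓ matches
  work (W = Fd): kg·m²/s²  ✗
  kinetic energy (E = ½mv²): kg·m²/s²  ✗
  wavelength (λ = v/f): m  ✗

Only momentum has units kg·m/s.

Answer: momentum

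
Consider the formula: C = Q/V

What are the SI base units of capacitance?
Units of each symbol in C = Q/V:
  Q (charge, in coulombs): s·A
  V (voltage, in volts): kg·m²/(s³·A)  → in the denominator, contributes s³·A/(kg·m²)

Multiplying the contributions: [s·A] · [s³·A/(kg·m²)]
Adding exponents of each base unit: kg: -1, m: -2, s: 4, A: 2
SI base units of capacitance: s⁴·A²/(kg·m²)

Answer: s⁴·A²/(kg·m²)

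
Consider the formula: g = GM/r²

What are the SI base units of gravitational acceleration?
Units of each symbol in g = GM/r²:
  G (gravitational constant): m³/(kg·s²)
  M (mass): kg
  r (distance): m  → to the power 2 in the denominator, contributes 1/m²

Multiplying the contributions: [m³/(kg·s²)] · [kg] · [1/m²]
Adding exponents of each base unit: m: 1, s: -2
SI base units of gravitational acceleration: m/s²

Answer: m/s²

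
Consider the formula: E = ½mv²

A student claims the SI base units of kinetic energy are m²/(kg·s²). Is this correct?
Units of each symbol in E = ½mv²:
  m (mass): kg
  v (speed): m/s  → to the power 2, contributes m²/s²
  The factor ½ is dimensionless.

Multiplying the contributions: [kg] · [m²/s²]
Adding exponents of each base unit: kg: 1, m: 2, s: -2
SI base units of kinetic energy: kg·m²/s²

The claimed units m²/(kg·s²) (exponents kg: -1, m: 2, s: -2) do not match the derived units kg·m²/s² (exponents kg: 1, m: 2, s: -2), so the claim is incorrect.

Answer: No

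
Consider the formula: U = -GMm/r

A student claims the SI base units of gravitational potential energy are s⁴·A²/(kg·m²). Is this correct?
Units of each symbol in U = -GMm/r:
  G (gravitational constant): m³/(kg·s²)
  M (mass): kg
  m (mass): kg
  r (distance): m  → in the denominator, contributes 1/m
  The minus sign does not affect the units.

Multiplying the contributions: [m³/(kg·s²)] · [kg] · [kg] · [1/m]
Adding exponents of each base unit: kg: 1, m: 2, s: -2
SI base units of gravitational potential energy: kg·m²/s²

The claimed units s⁴·A²/(kg·m²) (exponents kg: -1, m: -2, s: 4, A: 2) do not match the derived units kg·m²/s² (exponents kg: 1, m: 2, s: -2), so the claim is incorrect.

Answer: No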